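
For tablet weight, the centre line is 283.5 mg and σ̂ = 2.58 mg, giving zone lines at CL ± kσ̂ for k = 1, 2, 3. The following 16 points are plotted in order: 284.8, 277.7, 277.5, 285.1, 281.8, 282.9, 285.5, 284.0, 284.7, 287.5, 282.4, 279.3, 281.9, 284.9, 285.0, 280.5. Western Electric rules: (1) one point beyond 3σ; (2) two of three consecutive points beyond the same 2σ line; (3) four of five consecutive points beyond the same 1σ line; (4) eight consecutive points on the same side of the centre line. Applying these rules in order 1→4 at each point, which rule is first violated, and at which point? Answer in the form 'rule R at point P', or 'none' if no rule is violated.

rule 2 at point 3

Zone of each point (C = within 1σ̂, B = 1σ̂–2σ̂, A = 2σ̂–3σ̂, * = beyond 3σ̂; sign = side of CL): 1:+C, 2:-A, 3:-A, 4:+C, 5:-C, 6:-C, 7:+C, 8:+C, 9:+C, 10:+B, 11:-C, 12:-B, 13:-C, 14:+C, 15:+C, 16:-B
Rule 2 (two of three consecutive points beyond the same 2σ limit) is satisfied at point 3.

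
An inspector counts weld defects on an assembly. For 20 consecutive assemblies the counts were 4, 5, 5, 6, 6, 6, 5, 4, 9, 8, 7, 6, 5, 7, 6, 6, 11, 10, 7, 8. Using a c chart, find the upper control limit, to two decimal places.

c̄ = (4 + 5 + 5 + 6 + 6 + 6 + 5 + 4 + 9 + 8 + 7 + 6 + 5 + 7 + 6 + 6 + 11 + 10 + 7 + 8) / 20 = 131 / 20 = 6.5500
UCL = c̄ + 3√c̄ = 6.5500 + 3 × √6.5500 = 6.5500 + 3 × 2.5593 = 14.2279

14.23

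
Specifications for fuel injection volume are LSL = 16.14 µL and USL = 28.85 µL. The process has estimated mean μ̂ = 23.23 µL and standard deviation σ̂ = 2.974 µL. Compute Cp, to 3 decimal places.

Cp = (USL − LSL) / (6σ̂) = (28.85 − 16.14) / (6 × 2.974) = 12.7100 / 17.8440 = 0.7123

0.712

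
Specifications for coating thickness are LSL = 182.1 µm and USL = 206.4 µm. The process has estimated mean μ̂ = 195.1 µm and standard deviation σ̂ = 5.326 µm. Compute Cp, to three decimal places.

0.760

Cp = (USL − LSL) / (6σ̂) = (206.4 − 182.1) / (6 × 5.326) = 24.3000 / 31.9560 = 0.7604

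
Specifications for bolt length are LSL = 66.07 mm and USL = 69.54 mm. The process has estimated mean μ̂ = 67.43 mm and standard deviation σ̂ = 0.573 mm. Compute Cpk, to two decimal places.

Cpu = (USL − μ̂) / (3σ̂) = (69.54 − 67.43) / (3 × 0.573) = 1.2275; Cpl = (μ̂ − LSL) / (3σ̂) = (67.43 − 66.07) / (3 × 0.573) = 0.7912; Cpk = min(Cpu, Cpl) = 0.7912

0.79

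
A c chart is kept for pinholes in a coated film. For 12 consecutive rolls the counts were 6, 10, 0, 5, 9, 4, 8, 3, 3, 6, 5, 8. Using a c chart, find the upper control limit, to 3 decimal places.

12.672

c̄ = (6 + 10 + 0 + 5 + 9 + 4 + 8 + 3 + 3 + 6 + 5 + 8) / 12 = 67 / 12 = 5.5833
UCL = c̄ + 3√c̄ = 5.5833 + 3 × √5.5833 = 5.5833 + 3 × 2.3629 = 12.6721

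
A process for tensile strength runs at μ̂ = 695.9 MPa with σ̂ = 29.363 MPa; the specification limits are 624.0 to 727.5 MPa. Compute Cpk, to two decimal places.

0.36

Cpu = (USL − μ̂) / (3σ̂) = (727.5 − 695.9) / (3 × 29.363) = 0.3587; Cpl = (μ̂ − LSL) / (3σ̂) = (695.9 − 624.0) / (3 × 29.363) = 0.8162; Cpk = min(Cpu, Cpl) = 0.3587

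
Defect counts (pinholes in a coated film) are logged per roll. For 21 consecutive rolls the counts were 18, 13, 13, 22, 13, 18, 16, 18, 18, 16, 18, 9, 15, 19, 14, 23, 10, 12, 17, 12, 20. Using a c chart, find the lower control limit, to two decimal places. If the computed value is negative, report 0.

c̄ = (18 + 13 + 13 + 22 + 13 + 18 + 16 + 18 + 18 + 16 + 18 + 9 + 15 + 19 + 14 + 23 + 10 + 12 + 17 + 12 + 20) / 21 = 334 / 21 = 15.9048
LCL = c̄ − 3√c̄ = 15.9048 − 3 × 3.9881 = 3.9405

3.94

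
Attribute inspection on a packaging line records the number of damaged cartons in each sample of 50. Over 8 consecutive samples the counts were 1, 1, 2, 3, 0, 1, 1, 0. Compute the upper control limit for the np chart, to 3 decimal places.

4.271

p̄ = Σdᵢ / (k·n) = 9 / (8 × 50) = 0.02250
UCL = np̄ + 3·√(np̄(1−p̄)) = 1.1250 + 3 × √(1.1250×0.97750) = 1.1250 + 3 × 1.0487 = 4.2710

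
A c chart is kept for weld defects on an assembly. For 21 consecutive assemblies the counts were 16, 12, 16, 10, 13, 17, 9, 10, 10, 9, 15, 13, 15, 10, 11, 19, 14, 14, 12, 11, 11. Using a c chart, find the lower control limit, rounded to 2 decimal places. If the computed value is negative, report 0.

c̄ = (16 + 12 + 16 + 10 + 13 + 17 + 9 + 10 + 10 + 9 + 15 + 13 + 15 + 10 + 11 + 19 + 14 + 14 + 12 + 11 + 11) / 21 = 267 / 21 = 12.7143
LCL = c̄ − 3√c̄ = 12.7143 − 3 × 3.5657 = 2.0172

2.02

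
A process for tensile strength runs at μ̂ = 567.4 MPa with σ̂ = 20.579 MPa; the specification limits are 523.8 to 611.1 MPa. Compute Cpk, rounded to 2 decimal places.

0.71

Cpu = (USL − μ̂) / (3σ̂) = (611.1 − 567.4) / (3 × 20.579) = 0.7078; Cpl = (μ̂ − LSL) / (3σ̂) = (567.4 − 523.8) / (3 × 20.579) = 0.7062; Cpk = min(Cpu, Cpl) = 0.7062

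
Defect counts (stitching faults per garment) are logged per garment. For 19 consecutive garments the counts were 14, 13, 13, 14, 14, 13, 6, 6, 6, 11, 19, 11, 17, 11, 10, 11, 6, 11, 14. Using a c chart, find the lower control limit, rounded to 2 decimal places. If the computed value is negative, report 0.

c̄ = (14 + 13 + 13 + 14 + 14 + 13 + 6 + 6 + 6 + 11 + 19 + 11 + 17 + 11 + 10 + 11 + 6 + 11 + 14) / 19 = 220 / 19 = 11.5789
LCL = c̄ − 3√c̄ = 11.5789 − 3 × 3.4028 = 1.3706

1.37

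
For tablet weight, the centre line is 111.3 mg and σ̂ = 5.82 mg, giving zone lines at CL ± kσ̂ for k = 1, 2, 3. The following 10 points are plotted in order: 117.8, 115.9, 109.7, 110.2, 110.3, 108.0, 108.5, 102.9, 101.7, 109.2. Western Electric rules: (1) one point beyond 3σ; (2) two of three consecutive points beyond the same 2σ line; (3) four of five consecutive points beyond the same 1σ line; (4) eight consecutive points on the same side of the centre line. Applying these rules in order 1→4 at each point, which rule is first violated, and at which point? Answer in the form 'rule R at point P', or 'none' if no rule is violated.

Zone of each point (C = within 1σ̂, B = 1σ̂–2σ̂, A = 2σ̂–3σ̂, * = beyond 3σ̂; sign = side of CL): 1:+B, 2:+C, 3:-C, 4:-C, 5:-C, 6:-C, 7:-C, 8:-B, 9:-B, 10:-C
Rule 4 (eight consecutive points on the same side of the centre line) is satisfied at point 10.

rule 4 at point 10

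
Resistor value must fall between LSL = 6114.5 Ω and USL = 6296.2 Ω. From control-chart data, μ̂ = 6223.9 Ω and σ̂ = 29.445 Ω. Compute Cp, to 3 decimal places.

Cp = (USL − LSL) / (6σ̂) = (6296.2 − 6114.5) / (6 × 29.445) = 181.7000 / 176.6700 = 1.0285

1.028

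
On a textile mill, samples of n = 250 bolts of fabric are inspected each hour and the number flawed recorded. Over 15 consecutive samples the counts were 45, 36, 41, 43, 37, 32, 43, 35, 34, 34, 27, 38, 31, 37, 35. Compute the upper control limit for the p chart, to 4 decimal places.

0.2132

p̄ = Σdᵢ / (k·n) = 548 / (15 × 250) = 0.14613
UCL = p̄ + 3·√(p̄(1−p̄)/n) = 0.14613 + 3 × √(0.14613×0.85387/250) = 0.14613 + 3 × 0.02234 = 0.21316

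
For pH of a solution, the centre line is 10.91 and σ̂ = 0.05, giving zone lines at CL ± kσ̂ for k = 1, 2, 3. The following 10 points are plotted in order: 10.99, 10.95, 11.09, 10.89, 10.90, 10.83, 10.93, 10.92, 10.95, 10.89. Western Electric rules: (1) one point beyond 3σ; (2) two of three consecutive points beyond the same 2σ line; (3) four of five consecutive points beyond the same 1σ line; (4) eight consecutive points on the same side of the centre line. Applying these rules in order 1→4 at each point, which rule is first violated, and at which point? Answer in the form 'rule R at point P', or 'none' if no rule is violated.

Zone of each point (C = within 1σ̂, B = 1σ̂–2σ̂, A = 2σ̂–3σ̂, * = beyond 3σ̂; sign = side of CL): 1:+B, 2:+C, 3:+*, 4:-C, 5:-C, 6:-B, 7:+C, 8:+C, 9:+C, 10:-C
Rule 1 (one point beyond the 3σ limits) is satisfied at point 3.

rule 1 at point 3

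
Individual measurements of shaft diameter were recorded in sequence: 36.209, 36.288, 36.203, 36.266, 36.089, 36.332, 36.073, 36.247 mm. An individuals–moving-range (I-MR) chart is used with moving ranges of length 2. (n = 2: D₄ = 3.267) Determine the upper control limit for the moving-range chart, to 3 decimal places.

0.504

Moving ranges: 0.079, 0.085, 0.063, 0.177, 0.243, 0.259, 0.174; M̄R̄ = 1.0800 / 7 = 0.1543
UCL_MR = D₄·M̄R̄ = 3.267 × 0.1543 = 0.5041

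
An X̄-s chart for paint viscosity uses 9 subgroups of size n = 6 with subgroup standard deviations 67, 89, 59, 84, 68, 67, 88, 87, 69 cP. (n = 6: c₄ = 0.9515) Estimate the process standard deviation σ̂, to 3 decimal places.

s̄ = (67 + 89 + 59 + 84 + 68 + 67 + 88 + 87 + 69) / 9 = 75.3333
σ̂ = s̄ / c₄ = 75.3333 / 0.9515 = 79.1732

79.173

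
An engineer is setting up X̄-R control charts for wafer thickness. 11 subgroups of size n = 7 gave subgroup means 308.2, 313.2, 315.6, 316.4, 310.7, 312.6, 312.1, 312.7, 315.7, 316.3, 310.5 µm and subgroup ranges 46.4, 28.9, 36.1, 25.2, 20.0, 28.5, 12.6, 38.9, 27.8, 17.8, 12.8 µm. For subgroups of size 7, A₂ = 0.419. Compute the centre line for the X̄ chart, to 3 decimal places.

X̄̄ = (308.2 + 313.2 + 315.6 + 316.4 + 310.7 + 312.6 + 312.1 + 312.7 + 315.7 + 316.3 + 310.5) / 11 = 3444.0000 / 11 = 313.0909
CL = X̄̄ = 313.0909

313.091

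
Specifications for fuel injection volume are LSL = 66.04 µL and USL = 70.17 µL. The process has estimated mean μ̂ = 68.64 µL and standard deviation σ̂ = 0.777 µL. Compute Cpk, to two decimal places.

Cpu = (USL − μ̂) / (3σ̂) = (70.17 − 68.64) / (3 × 0.777) = 0.6564; Cpl = (μ̂ − LSL) / (3σ̂) = (68.64 − 66.04) / (3 × 0.777) = 1.1154; Cpk = min(Cpu, Cpl) = 0.6564

0.66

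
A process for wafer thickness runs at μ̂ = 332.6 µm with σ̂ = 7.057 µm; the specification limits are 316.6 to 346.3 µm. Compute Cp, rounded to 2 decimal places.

Cp = (USL − LSL) / (6σ̂) = (346.3 − 316.6) / (6 × 7.057) = 29.7000 / 42.3420 = 0.7014

0.70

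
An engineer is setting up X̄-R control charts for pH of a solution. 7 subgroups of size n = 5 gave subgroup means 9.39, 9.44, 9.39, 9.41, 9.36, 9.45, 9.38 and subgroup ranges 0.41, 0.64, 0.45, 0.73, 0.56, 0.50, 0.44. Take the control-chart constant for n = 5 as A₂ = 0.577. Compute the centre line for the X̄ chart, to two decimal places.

9.40

X̄̄ = (9.39 + 9.44 + 9.39 + 9.41 + 9.36 + 9.45 + 9.38) / 7 = 65.8200 / 7 = 9.4029
CL = X̄̄ = 9.4029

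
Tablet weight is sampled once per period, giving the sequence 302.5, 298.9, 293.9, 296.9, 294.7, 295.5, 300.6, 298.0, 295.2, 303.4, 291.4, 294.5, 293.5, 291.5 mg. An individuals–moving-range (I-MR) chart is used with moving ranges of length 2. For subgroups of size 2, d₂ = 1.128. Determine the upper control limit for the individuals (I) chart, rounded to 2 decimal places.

X̄ = (302.5 + 298.9 + 293.9 + 296.9 + 294.7 + 295.5 + 300.6 + 298.0 + 295.2 + 303.4 + 291.4 + 294.5 + 293.5 + 291.5) / 14 = 296.4643
Moving ranges: 3.6, 5.0, 3.0, 2.2, 0.8, 5.1, 2.6, 2.8, 8.2, 12.0, 3.1, 1.0, 2.0; M̄R̄ = 51.4000 / 13 = 3.9538
UCL = X̄ + 3·M̄R̄/d₂ = 296.4643 + 3 × 3.9538 / 1.128 = 306.9798

306.98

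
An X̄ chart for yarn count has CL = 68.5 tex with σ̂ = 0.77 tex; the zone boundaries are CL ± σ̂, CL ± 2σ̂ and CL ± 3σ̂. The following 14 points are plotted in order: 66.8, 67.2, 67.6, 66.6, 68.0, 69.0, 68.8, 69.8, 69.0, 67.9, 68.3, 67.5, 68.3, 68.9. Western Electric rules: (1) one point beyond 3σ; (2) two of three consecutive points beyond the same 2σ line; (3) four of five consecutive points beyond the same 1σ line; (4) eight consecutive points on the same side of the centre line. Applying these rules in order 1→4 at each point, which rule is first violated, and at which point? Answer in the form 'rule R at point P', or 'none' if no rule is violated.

rule 3 at point 4

Zone of each point (C = within 1σ̂, B = 1σ̂–2σ̂, A = 2σ̂–3σ̂, * = beyond 3σ̂; sign = side of CL): 1:-A, 2:-B, 3:-B, 4:-A, 5:-C, 6:+C, 7:+C, 8:+B, 9:+C, 10:-C, 11:-C, 12:-B, 13:-C, 14:+C
Rule 3 (four of five consecutive points beyond the same 1σ limit) is satisfied at point 4.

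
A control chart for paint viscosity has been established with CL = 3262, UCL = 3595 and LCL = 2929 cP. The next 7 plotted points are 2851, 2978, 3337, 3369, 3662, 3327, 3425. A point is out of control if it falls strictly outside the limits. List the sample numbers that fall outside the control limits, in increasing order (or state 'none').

Compare each point to [2929, 3595]: sample 1 = 2851 < LCL; sample 5 = 3662 > UCL.

1, 5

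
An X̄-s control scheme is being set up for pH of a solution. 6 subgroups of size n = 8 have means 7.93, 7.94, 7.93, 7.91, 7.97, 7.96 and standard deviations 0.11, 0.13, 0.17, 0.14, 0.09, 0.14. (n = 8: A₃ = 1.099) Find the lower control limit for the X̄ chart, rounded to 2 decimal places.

7.80

X̄̄ = (7.93 + 7.94 + 7.93 + 7.91 + 7.97 + 7.96) / 6 = 7.9400
s̄ = (0.11 + 0.13 + 0.17 + 0.14 + 0.09 + 0.14) / 6 = 0.1300
LCL = X̄̄ − A₃·s̄ = 7.9400 − 1.099 × 0.1300 = 7.7971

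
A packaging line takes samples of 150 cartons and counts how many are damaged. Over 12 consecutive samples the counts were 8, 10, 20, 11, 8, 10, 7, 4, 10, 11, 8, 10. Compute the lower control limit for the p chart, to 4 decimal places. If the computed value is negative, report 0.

p̄ = Σdᵢ / (k·n) = 117 / (12 × 150) = 0.06500
LCL = p̄ − 3·√(p̄(1−p̄)/n) = 0.06500 − 3 × 0.02013 = 0.00461

0.0046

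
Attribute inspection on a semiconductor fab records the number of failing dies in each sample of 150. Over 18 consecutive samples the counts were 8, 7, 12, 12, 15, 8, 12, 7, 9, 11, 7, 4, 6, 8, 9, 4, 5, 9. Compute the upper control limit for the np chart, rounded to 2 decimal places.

16.99

p̄ = Σdᵢ / (k·n) = 153 / (18 × 150) = 0.05667
UCL = np̄ + 3·√(np̄(1−p̄)) = 8.5000 + 3 × √(8.5000×0.94333) = 8.5000 + 3 × 2.8317 = 16.9950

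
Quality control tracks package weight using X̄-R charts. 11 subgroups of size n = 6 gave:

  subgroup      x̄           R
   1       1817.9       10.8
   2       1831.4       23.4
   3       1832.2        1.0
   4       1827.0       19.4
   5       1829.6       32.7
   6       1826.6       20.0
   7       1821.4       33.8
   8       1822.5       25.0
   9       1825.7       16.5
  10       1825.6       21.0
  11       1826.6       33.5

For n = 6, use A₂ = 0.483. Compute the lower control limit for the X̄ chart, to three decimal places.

1815.635

X̄̄ = (1817.9 + 1831.4 + 1832.2 + 1827.0 + 1829.6 + 1826.6 + 1821.4 + 1822.5 + 1825.7 + 1825.6 + 1826.6) / 11 = 20086.5000 / 11 = 1826.0455
R̄ = (10.8 + 23.4 + 1.0 + 19.4 + 32.7 + 20.0 + 33.8 + 25.0 + 16.5 + 21.0 + 33.5) / 11 = 237.1000 / 11 = 21.5545
LCL = X̄̄ − A₂·R̄ = 1826.0455 − 0.483 × 21.5545 = 1815.6346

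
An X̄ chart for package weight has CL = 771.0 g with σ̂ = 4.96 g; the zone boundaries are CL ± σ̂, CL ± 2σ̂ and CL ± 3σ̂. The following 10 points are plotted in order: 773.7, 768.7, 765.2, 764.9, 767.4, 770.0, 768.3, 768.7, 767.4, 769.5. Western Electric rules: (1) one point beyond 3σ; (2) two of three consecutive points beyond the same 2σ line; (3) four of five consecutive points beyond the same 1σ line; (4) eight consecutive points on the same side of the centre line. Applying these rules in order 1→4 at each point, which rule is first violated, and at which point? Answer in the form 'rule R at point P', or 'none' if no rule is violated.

Zone of each point (C = within 1σ̂, B = 1σ̂–2σ̂, A = 2σ̂–3σ̂, * = beyond 3σ̂; sign = side of CL): 1:+C, 2:-C, 3:-B, 4:-B, 5:-C, 6:-C, 7:-C, 8:-C, 9:-C, 10:-C
Rule 4 (eight consecutive points on the same side of the centre line) is satisfied at point 9.

rule 4 at point 9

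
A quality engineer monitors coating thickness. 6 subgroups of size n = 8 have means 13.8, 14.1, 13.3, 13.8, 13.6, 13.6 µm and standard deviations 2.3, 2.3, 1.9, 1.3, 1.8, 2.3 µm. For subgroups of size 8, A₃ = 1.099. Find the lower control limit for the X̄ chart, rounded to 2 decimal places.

X̄̄ = (13.8 + 14.1 + 13.3 + 13.8 + 13.6 + 13.6) / 6 = 13.7000
s̄ = (2.3 + 2.3 + 1.9 + 1.3 + 1.8 + 2.3) / 6 = 1.9833
LCL = X̄̄ − A₃·s̄ = 13.7000 − 1.099 × 1.9833 = 11.5203

11.52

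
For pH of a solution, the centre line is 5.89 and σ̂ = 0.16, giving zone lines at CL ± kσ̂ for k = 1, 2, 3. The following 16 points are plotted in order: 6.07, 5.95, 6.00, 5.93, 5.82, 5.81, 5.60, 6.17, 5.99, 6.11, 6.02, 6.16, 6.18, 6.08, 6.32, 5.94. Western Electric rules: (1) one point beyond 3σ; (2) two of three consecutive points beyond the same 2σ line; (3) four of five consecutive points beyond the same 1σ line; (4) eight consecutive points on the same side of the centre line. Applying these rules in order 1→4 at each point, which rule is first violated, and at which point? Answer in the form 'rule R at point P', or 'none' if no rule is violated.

rule 3 at point 14

Zone of each point (C = within 1σ̂, B = 1σ̂–2σ̂, A = 2σ̂–3σ̂, * = beyond 3σ̂; sign = side of CL): 1:+B, 2:+C, 3:+C, 4:+C, 5:-C, 6:-C, 7:-B, 8:+B, 9:+C, 10:+B, 11:+C, 12:+B, 13:+B, 14:+B, 15:+A, 16:+C
Rule 3 (four of five consecutive points beyond the same 1σ limit) is satisfied at point 14.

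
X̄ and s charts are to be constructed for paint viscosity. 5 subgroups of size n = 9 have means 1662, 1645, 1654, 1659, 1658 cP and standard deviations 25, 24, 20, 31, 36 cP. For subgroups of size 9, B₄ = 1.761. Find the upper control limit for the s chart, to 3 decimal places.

47.899

s̄ = (25 + 24 + 20 + 31 + 36) / 5 = 27.2000
UCL_s = B₄·s̄ = 1.761 × 27.2000 = 47.8992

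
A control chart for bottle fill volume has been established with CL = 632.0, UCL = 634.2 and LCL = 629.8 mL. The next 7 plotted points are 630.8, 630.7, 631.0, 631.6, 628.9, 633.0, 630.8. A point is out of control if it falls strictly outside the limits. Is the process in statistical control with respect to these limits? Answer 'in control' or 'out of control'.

Compare each point to [629.8, 634.2]: sample 5 = 628.9 < LCL.

out of control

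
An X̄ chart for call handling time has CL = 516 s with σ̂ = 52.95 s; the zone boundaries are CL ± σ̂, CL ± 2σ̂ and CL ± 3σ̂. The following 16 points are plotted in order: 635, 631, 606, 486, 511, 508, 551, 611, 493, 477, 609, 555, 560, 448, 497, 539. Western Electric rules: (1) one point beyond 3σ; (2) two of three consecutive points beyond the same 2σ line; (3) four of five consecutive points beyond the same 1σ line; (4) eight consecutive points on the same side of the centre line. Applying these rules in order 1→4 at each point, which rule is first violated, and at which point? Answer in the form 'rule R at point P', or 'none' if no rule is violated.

rule 2 at point 2

Zone of each point (C = within 1σ̂, B = 1σ̂–2σ̂, A = 2σ̂–3σ̂, * = beyond 3σ̂; sign = side of CL): 1:+A, 2:+A, 3:+B, 4:-C, 5:-C, 6:-C, 7:+C, 8:+B, 9:-C, 10:-C, 11:+B, 12:+C, 13:+C, 14:-B, 15:-C, 16:+C
Rule 2 (two of three consecutive points beyond the same 2σ limit) is satisfied at point 2.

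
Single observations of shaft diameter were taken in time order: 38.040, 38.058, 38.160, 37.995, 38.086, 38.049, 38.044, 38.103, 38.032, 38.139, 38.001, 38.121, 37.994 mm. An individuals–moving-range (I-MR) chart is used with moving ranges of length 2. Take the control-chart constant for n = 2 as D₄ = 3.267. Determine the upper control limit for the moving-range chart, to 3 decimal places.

0.283

Moving ranges: 0.018, 0.102, 0.165, 0.091, 0.037, 0.005, 0.059, 0.071, 0.107, 0.138, 0.120, 0.127; M̄R̄ = 1.0400 / 12 = 0.0867
UCL_MR = D₄·M̄R̄ = 3.267 × 0.0867 = 0.2831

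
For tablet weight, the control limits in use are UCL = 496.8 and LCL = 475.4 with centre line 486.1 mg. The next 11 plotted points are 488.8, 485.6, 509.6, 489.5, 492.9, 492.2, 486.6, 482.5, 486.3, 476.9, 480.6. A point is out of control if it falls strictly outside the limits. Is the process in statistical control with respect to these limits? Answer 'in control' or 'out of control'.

out of control

Compare each point to [475.4, 496.8]: sample 3 = 509.6 > UCL.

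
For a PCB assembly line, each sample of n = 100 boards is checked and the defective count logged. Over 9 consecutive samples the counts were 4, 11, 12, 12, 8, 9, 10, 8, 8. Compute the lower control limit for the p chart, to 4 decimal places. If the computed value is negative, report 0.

0.0048

p̄ = Σdᵢ / (k·n) = 82 / (9 × 100) = 0.09111
LCL = p̄ − 3·√(p̄(1−p̄)/n) = 0.09111 − 3 × 0.02878 = 0.00478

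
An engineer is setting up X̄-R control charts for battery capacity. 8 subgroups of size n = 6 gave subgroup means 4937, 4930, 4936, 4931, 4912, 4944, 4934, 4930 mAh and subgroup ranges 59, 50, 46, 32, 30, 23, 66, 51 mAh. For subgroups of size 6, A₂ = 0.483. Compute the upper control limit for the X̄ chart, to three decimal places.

X̄̄ = (4937 + 4930 + 4936 + 4931 + 4912 + 4944 + 4934 + 4930) / 8 = 39454.0000 / 8 = 4931.7500
R̄ = (59 + 50 + 46 + 32 + 30 + 23 + 66 + 51) / 8 = 357.0000 / 8 = 44.6250
UCL = X̄̄ + A₂·R̄ = 4931.7500 + 0.483 × 44.6250 = 4953.3039

4953.304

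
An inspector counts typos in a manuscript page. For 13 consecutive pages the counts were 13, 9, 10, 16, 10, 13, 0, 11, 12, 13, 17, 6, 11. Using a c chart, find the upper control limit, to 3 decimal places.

c̄ = (13 + 9 + 10 + 16 + 10 + 13 + 0 + 11 + 12 + 13 + 17 + 6 + 11) / 13 = 141 / 13 = 10.8462
UCL = c̄ + 3√c̄ = 10.8462 + 3 × √10.8462 = 10.8462 + 3 × 3.2933 = 20.7262

20.726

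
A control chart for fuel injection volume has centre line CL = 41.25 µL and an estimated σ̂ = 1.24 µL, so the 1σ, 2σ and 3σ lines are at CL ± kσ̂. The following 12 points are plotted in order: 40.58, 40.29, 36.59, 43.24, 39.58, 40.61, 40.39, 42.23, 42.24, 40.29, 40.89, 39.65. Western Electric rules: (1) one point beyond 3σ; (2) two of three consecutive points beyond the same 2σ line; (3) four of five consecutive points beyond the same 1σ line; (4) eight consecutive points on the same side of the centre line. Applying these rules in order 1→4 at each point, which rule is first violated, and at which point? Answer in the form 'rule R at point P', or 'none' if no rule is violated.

Zone of each point (C = within 1σ̂, B = 1σ̂–2σ̂, A = 2σ̂–3σ̂, * = beyond 3σ̂; sign = side of CL): 1:-C, 2:-C, 3:-*, 4:+B, 5:-B, 6:-C, 7:-C, 8:+C, 9:+C, 10:-C, 11:-C, 12:-B
Rule 1 (one point beyond the 3σ limits) is satisfied at point 3.

rule 1 at point 3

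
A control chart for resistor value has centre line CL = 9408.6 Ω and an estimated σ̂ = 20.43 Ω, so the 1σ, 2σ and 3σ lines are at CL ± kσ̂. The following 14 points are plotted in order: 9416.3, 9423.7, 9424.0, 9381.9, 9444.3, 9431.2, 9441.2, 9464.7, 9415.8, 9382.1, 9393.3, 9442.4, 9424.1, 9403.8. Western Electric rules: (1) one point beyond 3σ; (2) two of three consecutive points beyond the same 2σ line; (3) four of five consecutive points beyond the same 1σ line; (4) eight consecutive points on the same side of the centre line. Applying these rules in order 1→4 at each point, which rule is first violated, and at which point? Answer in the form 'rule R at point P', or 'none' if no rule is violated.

Zone of each point (C = within 1σ̂, B = 1σ̂–2σ̂, A = 2σ̂–3σ̂, * = beyond 3σ̂; sign = side of CL): 1:+C, 2:+C, 3:+C, 4:-B, 5:+B, 6:+B, 7:+B, 8:+A, 9:+C, 10:-B, 11:-C, 12:+B, 13:+C, 14:-C
Rule 3 (four of five consecutive points beyond the same 1σ limit) is satisfied at point 8.

rule 3 at point 8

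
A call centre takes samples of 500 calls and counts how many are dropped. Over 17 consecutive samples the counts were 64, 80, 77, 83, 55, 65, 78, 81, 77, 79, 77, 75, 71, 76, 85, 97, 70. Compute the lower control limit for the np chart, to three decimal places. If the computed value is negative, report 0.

p̄ = Σdᵢ / (k·n) = 1290 / (17 × 500) = 0.15176
LCL = np̄ − 3·√(np̄(1−p̄)) = 75.8824 − 3 × 8.0228 = 51.8138

51.814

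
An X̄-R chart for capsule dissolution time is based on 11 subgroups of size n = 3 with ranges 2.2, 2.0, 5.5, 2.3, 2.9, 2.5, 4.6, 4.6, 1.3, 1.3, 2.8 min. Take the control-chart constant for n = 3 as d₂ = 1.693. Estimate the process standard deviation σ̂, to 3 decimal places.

1.718

R̄ = (2.2 + 2.0 + 5.5 + 2.3 + 2.9 + 2.5 + 4.6 + 4.6 + 1.3 + 1.3 + 2.8) / 11 = 2.9091
σ̂ = R̄ / d₂ = 2.9091 / 1.693 = 1.7183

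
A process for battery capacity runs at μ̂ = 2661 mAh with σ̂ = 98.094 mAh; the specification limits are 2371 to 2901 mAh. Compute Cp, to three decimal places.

0.900

Cp = (USL − LSL) / (6σ̂) = (2901 − 2371) / (6 × 98.094) = 530.0000 / 588.5640 = 0.9005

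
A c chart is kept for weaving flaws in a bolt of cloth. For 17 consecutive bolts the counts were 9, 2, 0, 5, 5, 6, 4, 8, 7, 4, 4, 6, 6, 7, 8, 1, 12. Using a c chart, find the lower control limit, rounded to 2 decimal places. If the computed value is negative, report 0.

0.00

c̄ = (9 + 2 + 0 + 5 + 5 + 6 + 4 + 8 + 7 + 4 + 4 + 6 + 6 + 7 + 8 + 1 + 12) / 17 = 94 / 17 = 5.5294
LCL = c̄ − 3√c̄ = 5.5294 − 3 × 2.3515 = -1.5250 → 0 (cannot be negative)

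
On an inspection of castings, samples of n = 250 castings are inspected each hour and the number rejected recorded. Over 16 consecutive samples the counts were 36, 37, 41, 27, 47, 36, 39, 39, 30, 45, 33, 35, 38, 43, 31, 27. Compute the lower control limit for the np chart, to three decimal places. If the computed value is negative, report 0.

19.751

p̄ = Σdᵢ / (k·n) = 584 / (16 × 250) = 0.14600
LCL = np̄ − 3·√(np̄(1−p̄)) = 36.5000 − 3 × 5.5831 = 19.7507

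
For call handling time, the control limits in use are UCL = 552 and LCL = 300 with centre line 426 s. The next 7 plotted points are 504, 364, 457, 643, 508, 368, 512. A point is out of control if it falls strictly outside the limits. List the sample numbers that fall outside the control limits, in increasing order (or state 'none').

Compare each point to [300, 552]: sample 4 = 643 > UCL.

4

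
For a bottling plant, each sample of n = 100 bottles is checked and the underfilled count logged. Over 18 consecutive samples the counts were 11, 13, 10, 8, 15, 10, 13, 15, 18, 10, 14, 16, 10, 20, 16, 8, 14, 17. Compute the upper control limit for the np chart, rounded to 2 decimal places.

p̄ = Σdᵢ / (k·n) = 238 / (18 × 100) = 0.13222
UCL = np̄ + 3·√(np̄(1−p̄)) = 13.2222 + 3 × √(13.2222×0.86778) = 13.2222 + 3 × 3.3873 = 23.3842

23.38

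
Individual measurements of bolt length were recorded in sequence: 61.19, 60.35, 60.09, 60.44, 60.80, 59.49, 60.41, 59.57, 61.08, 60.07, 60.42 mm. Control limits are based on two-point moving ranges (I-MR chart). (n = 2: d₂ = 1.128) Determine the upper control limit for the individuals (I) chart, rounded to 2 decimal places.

X̄ = (61.19 + 60.35 + 60.09 + 60.44 + 60.80 + 59.49 + 60.41 + 59.57 + 61.08 + 60.07 + 60.42) / 11 = 60.3555
Moving ranges: 0.84, 0.26, 0.35, 0.36, 1.31, 0.92, 0.84, 1.51, 1.01, 0.35; M̄R̄ = 7.7500 / 10 = 0.7750
UCL = X̄ + 3·M̄R̄/d₂ = 60.3555 + 3 × 0.7750 / 1.128 = 62.4166

62.42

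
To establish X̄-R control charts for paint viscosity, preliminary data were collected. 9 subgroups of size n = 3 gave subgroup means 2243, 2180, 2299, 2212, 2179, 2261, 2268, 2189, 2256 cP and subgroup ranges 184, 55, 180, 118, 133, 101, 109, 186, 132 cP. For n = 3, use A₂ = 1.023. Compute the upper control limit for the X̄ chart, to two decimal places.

X̄̄ = (2243 + 2180 + 2299 + 2212 + 2179 + 2261 + 2268 + 2189 + 2256) / 9 = 20087.0000 / 9 = 2231.8889
R̄ = (184 + 55 + 180 + 118 + 133 + 101 + 109 + 186 + 132) / 9 = 1198.0000 / 9 = 133.1111
UCL = X̄̄ + A₂·R̄ = 2231.8889 + 1.023 × 133.1111 = 2368.0616

2368.06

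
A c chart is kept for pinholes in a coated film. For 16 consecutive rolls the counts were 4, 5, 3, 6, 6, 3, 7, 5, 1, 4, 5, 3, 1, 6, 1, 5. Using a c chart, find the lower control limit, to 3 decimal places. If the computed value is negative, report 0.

0.000

c̄ = (4 + 5 + 3 + 6 + 6 + 3 + 7 + 5 + 1 + 4 + 5 + 3 + 1 + 6 + 1 + 5) / 16 = 65 / 16 = 4.0625
LCL = c̄ − 3√c̄ = 4.0625 − 3 × 2.0156 = -1.9842 → 0 (cannot be negative)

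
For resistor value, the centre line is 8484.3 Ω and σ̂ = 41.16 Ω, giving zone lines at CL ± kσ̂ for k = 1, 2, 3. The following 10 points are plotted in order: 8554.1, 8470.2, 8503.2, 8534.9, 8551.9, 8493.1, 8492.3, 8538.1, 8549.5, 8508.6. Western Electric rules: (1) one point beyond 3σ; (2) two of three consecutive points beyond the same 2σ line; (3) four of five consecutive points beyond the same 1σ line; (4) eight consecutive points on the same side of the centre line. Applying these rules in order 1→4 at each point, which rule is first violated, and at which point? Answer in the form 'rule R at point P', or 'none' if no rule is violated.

Zone of each point (C = within 1σ̂, B = 1σ̂–2σ̂, A = 2σ̂–3σ̂, * = beyond 3σ̂; sign = side of CL): 1:+B, 2:-C, 3:+C, 4:+B, 5:+B, 6:+C, 7:+C, 8:+B, 9:+B, 10:+C
Rule 4 (eight consecutive points on the same side of the centre line) is satisfied at point 10.

rule 4 at point 10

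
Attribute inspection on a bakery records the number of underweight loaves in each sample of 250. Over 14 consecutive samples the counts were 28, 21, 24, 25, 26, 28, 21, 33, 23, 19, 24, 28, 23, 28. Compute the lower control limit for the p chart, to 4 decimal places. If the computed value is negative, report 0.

p̄ = Σdᵢ / (k·n) = 351 / (14 × 250) = 0.10029
LCL = p̄ − 3·√(p̄(1−p̄)/n) = 0.10029 − 3 × 0.01900 = 0.04329

0.0433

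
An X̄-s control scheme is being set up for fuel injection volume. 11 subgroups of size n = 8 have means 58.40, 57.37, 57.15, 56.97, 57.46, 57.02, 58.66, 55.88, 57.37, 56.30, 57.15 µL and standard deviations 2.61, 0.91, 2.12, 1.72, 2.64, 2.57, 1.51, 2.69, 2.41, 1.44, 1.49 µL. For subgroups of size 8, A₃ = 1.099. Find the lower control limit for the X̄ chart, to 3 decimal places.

55.039

X̄̄ = (58.40 + 57.37 + 57.15 + 56.97 + 57.46 + 57.02 + 58.66 + 55.88 + 57.37 + 56.30 + 57.15) / 11 = 57.2482
s̄ = (2.61 + 0.91 + 2.12 + 1.72 + 2.64 + 2.57 + 1.51 + 2.69 + 2.41 + 1.44 + 1.49) / 11 = 2.0100
LCL = X̄̄ − A₃·s̄ = 57.2482 − 1.099 × 2.0100 = 55.0392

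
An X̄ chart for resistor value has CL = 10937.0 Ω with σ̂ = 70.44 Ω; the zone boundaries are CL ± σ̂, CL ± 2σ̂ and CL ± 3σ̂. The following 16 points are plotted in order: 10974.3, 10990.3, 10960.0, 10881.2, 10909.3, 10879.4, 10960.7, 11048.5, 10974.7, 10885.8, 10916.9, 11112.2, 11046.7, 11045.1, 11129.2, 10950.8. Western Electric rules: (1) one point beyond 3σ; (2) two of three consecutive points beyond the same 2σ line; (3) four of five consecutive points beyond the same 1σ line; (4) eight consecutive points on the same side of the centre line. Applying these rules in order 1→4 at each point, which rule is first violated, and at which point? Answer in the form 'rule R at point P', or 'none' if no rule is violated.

rule 3 at point 15

Zone of each point (C = within 1σ̂, B = 1σ̂–2σ̂, A = 2σ̂–3σ̂, * = beyond 3σ̂; sign = side of CL): 1:+C, 2:+C, 3:+C, 4:-C, 5:-C, 6:-C, 7:+C, 8:+B, 9:+C, 10:-C, 11:-C, 12:+A, 13:+B, 14:+B, 15:+A, 16:+C
Rule 3 (four of five consecutive points beyond the same 1σ limit) is satisfied at point 15.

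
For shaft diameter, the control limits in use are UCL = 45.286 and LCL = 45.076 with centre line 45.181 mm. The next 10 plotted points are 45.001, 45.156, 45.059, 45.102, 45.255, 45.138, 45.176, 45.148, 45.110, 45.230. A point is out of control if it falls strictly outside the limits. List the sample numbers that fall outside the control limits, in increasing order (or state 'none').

1, 3

Compare each point to [45.076, 45.286]: sample 1 = 45.001 < LCL; sample 3 = 45.059 < LCL.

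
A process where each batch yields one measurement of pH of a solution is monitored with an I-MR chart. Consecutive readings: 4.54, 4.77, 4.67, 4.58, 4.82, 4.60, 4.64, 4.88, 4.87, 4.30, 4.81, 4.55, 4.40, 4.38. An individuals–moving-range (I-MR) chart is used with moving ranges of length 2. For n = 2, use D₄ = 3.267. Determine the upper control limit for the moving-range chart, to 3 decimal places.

Moving ranges: 0.23, 0.10, 0.09, 0.24, 0.22, 0.04, 0.24, 0.01, 0.57, 0.51, 0.26, 0.15, 0.02; M̄R̄ = 2.6800 / 13 = 0.2062
UCL_MR = D₄·M̄R̄ = 3.267 × 0.2062 = 0.6735

0.674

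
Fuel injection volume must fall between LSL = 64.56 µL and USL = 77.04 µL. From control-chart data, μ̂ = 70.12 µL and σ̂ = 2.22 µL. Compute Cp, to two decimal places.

Cp = (USL − LSL) / (6σ̂) = (77.04 − 64.56) / (6 × 2.22) = 12.4800 / 13.3200 = 0.9369

0.94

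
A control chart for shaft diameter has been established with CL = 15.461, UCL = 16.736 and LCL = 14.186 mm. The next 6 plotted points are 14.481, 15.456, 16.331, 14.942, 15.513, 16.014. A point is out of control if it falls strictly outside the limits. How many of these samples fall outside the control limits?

All 6 points lie within [14.186, 16.736].

0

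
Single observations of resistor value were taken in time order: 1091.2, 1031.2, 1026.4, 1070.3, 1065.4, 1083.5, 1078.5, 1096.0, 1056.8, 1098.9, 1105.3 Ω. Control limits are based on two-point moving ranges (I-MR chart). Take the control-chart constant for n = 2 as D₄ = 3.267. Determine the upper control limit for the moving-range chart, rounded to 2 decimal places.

Moving ranges: 60.0, 4.8, 43.9, 4.9, 18.1, 5.0, 17.5, 39.2, 42.1, 6.4; M̄R̄ = 241.9000 / 10 = 24.1900
UCL_MR = D₄·M̄R̄ = 3.267 × 24.1900 = 79.0287

79.03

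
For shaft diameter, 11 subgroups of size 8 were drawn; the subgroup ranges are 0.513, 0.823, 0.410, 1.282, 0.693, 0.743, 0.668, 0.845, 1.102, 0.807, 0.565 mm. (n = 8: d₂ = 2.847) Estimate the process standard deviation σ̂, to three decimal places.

0.270

R̄ = (0.513 + 0.823 + 0.410 + 1.282 + 0.693 + 0.743 + 0.668 + 0.845 + 1.102 + 0.807 + 0.565) / 11 = 0.7683
σ̂ = R̄ / d₂ = 0.7683 / 2.847 = 0.2699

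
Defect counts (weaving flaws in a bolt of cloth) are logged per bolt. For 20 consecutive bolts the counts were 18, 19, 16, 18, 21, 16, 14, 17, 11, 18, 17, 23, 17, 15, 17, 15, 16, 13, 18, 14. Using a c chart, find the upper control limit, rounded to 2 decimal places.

28.89

c̄ = (18 + 19 + 16 + 18 + 21 + 16 + 14 + 17 + 11 + 18 + 17 + 23 + 17 + 15 + 17 + 15 + 16 + 13 + 18 + 14) / 20 = 333 / 20 = 16.6500
UCL = c̄ + 3√c̄ = 16.6500 + 3 × √16.6500 = 16.6500 + 3 × 4.0804 = 28.8913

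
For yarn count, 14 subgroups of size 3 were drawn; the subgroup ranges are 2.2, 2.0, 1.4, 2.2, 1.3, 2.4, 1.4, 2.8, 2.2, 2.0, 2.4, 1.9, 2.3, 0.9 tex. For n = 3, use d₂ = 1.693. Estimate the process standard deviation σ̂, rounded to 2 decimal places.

R̄ = (2.2 + 2.0 + 1.4 + 2.2 + 1.3 + 2.4 + 1.4 + 2.8 + 2.2 + 2.0 + 2.4 + 1.9 + 2.3 + 0.9) / 14 = 1.9571
σ̂ = R̄ / d₂ = 1.9571 / 1.693 = 1.1560

1.16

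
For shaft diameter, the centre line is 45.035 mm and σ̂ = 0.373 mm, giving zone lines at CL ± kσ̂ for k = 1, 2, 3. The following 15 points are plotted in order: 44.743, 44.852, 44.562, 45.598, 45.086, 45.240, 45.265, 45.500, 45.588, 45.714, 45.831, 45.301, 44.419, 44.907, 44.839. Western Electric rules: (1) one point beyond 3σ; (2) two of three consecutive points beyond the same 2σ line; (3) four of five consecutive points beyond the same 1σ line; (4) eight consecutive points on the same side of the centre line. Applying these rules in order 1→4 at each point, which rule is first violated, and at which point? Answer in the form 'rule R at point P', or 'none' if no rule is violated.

rule 3 at point 11

Zone of each point (C = within 1σ̂, B = 1σ̂–2σ̂, A = 2σ̂–3σ̂, * = beyond 3σ̂; sign = side of CL): 1:-C, 2:-C, 3:-B, 4:+B, 5:+C, 6:+C, 7:+C, 8:+B, 9:+B, 10:+B, 11:+A, 12:+C, 13:-B, 14:-C, 15:-C
Rule 3 (four of five consecutive points beyond the same 1σ limit) is satisfied at point 11.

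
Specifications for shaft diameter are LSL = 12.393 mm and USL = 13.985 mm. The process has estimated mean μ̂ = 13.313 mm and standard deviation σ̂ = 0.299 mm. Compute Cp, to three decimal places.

0.887

Cp = (USL − LSL) / (6σ̂) = (13.985 − 12.393) / (6 × 0.299) = 1.5920 / 1.7940 = 0.8874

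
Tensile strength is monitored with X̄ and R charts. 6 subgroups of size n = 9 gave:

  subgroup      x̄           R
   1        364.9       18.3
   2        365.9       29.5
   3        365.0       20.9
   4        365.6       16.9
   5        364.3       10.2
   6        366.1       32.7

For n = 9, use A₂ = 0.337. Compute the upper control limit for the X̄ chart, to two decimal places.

372.52

X̄̄ = (364.9 + 365.9 + 365.0 + 365.6 + 364.3 + 366.1) / 6 = 2191.8000 / 6 = 365.3000
R̄ = (18.3 + 29.5 + 20.9 + 16.9 + 10.2 + 32.7) / 6 = 128.5000 / 6 = 21.4167
UCL = X̄̄ + A₂·R̄ = 365.3000 + 0.337 × 21.4167 = 372.5174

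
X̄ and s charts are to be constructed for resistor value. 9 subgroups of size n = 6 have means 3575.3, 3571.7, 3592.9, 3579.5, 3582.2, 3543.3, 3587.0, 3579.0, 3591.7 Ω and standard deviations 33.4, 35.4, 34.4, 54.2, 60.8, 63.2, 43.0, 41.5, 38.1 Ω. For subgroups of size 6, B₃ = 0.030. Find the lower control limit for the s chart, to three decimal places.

s̄ = (33.4 + 35.4 + 34.4 + 54.2 + 60.8 + 63.2 + 43.0 + 41.5 + 38.1) / 9 = 44.8889
LCL_s = B₃·s̄ = 0.030 × 44.8889 = 1.3467

1.347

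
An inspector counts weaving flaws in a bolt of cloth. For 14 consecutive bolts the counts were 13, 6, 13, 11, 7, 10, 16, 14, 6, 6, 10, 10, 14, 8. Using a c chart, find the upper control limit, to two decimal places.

c̄ = (13 + 6 + 13 + 11 + 7 + 10 + 16 + 14 + 6 + 6 + 10 + 10 + 14 + 8) / 14 = 144 / 14 = 10.2857
UCL = c̄ + 3√c̄ = 10.2857 + 3 × √10.2857 = 10.2857 + 3 × 3.2071 = 19.9071

19.91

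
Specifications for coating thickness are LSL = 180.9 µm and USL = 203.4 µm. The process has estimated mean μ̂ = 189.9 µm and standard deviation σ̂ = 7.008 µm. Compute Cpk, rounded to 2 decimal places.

Cpu = (USL − μ̂) / (3σ̂) = (203.4 − 189.9) / (3 × 7.008) = 0.6421; Cpl = (μ̂ − LSL) / (3σ̂) = (189.9 − 180.9) / (3 × 7.008) = 0.4281; Cpk = min(Cpu, Cpl) = 0.4281

0.43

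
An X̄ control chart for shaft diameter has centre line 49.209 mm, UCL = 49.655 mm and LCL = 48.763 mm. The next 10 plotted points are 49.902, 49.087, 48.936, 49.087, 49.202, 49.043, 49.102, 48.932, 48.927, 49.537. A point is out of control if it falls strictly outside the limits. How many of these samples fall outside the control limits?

1

Compare each point to [48.763, 49.655]: sample 1 = 49.902 > UCL.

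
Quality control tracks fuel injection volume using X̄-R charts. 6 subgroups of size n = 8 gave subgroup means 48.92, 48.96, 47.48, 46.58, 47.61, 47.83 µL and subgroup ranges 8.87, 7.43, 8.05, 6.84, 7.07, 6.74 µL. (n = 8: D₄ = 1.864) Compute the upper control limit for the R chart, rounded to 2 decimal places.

R̄ = (8.87 + 7.43 + 8.05 + 6.84 + 7.07 + 6.74) / 6 = 45.0000 / 6 = 7.5000
UCL_R = D₄·R̄ = 1.864 × 7.5000 = 13.9800

13.98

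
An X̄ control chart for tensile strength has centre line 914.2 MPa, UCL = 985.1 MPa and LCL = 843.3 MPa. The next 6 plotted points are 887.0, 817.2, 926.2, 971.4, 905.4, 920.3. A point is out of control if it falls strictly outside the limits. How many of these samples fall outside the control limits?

1

Compare each point to [843.3, 985.1]: sample 2 = 817.2 < LCL.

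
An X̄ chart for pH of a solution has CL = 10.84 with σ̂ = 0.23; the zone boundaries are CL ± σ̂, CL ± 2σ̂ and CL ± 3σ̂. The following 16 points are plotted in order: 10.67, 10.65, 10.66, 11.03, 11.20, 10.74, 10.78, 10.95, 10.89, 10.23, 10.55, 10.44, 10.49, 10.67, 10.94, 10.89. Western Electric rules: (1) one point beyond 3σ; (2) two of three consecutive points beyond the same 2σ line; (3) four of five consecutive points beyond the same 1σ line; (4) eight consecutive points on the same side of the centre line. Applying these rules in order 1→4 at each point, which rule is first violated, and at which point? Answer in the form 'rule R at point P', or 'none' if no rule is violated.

Zone of each point (C = within 1σ̂, B = 1σ̂–2σ̂, A = 2σ̂–3σ̂, * = beyond 3σ̂; sign = side of CL): 1:-C, 2:-C, 3:-C, 4:+C, 5:+B, 6:-C, 7:-C, 8:+C, 9:+C, 10:-A, 11:-B, 12:-B, 13:-B, 14:-C, 15:+C, 16:+C
Rule 3 (four of five consecutive points beyond the same 1σ limit) is satisfied at point 13.

rule 3 at point 13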